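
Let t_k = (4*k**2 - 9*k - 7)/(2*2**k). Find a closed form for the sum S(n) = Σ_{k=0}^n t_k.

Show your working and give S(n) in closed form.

S(n) = 2**(-n - 1)*(-2**(n + 3) - 4*n**2 - 7*n + 1)

t_(k+1)/t_k = (4*k**2 - k - 12)/(2*(4*k**2 - 9*k - 7)).
Normal form (A,B,C) = (1/2, 1, k**2 - 9*k/4 - 7/4).
Solve (1/2)·f(k+1) − (1)·f(k) = k**2 - 9*k/4 - 7/4.
Bound: deg f ≤ 2.
Match coefficients ⇒ f(k) = -(4*k**2 - k - 4)/2.
Certificate R = B(k−1)f/C = -2*(4*k**2 - k - 4)/(4*k**2 - 9*k - 7) gives s_k = (-4*k**2 + k + 4)/2**k.
Δs = (4*k**2 - 9*k - 7)/(2*2**k), as required.
Telescope: S(n) = s_(n+1) − s_(0) = 2**(-n - 1)*(-4*n**2 - 7*n + 1) − (4) = 2**(-n - 1)*(-2**(n + 3) - 4*n**2 - 7*n + 1).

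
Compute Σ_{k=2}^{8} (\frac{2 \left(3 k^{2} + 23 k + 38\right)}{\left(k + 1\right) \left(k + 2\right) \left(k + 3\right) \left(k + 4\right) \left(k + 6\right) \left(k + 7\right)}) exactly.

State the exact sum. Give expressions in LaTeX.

r(k) = (k + 1)*(k + 6)*(23*k + 3*(k + 1)**2 + 61)/((k + 5)*(k + 8)*(3*k**2 + 23*k + 38)) after simplifying.
Take A(k)=k + 1, B(k)=k + 8, C(k)=k**3 + 38*k**2/3 + 51*k + 190/3.
Solve (k + 1)·f(k+1) − (k + 7)·f(k) = k**3 + 38*k**2/3 + 51*k + 190/3.
Bound: deg f ≤ 6.
Coefficient equations give f(k) = k*(k + 2)*(k + 4)*(k + 5)*(k**2 + 10*k + 27)/54.
Certificate R = B(k−1)f/C = k*(k + 2)*(k + 4)*(k + 7)*(k**2 + 10*k + 27)/(18*(3*k**2 + 23*k + 38)) gives s_k = k*(k**2 + 10*k + 27)/(9*(k**3 + 10*k**2 + 27*k + 18)).
Verify: 2*(3*k**2 + 23*k + 38)/(k**6 + 23*k**5 + 207*k**4 + 925*k**3 + 2144*k**2 + 2412*k + 1008) matches t_k.
Sum = s_(9) − s_(2); s_(9) = 11/100, s_(2) = 17/180 ⇒ 7/450.

Σ = 7/450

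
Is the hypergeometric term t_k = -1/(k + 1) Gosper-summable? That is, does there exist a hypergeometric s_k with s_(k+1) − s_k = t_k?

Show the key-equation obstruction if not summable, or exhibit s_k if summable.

r(k) = (k + 1)/(k + 2) after simplifying.
Take A(k)=k + 1, B(k)=k + 2, C(k)=1.
Need (k + 1)·f(k+1) − (k + 1)·f(k) = 1.
Degrees (1,1,0) ⇒ d ≤ 0.
f = c0 ⇒ A·f(k+1) − B(k−1)·f(k) − C = -1. The system {-1 = 0} is inconsistent; no antidifference.

No; the coefficient equations for f are inconsistent.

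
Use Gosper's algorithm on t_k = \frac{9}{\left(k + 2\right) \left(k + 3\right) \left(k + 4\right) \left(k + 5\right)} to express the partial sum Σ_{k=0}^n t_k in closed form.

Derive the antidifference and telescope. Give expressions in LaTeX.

The ratio is (k + 2)/(k + 6).
So A=k + 2 and B=k + 6, with C=1.
f must satisfy (k + 2)·f(k+1) − (k + 5)·f(k) = 1.
d = 3 from the (1,1,0) case.
Solve for f: f(k) = k*(k**2 + 9*k + 26)/72 (degree 3 ≤ 3).
So s_k = (B(k−1)f/C)·t_k = (k*(k + 5)*(k**2 + 9*k + 26)/72)·t_k = k*(k**2 + 9*k + 26)/(8*(k + 2)*(k + 3)*(k + 4)).
Check: Δs_k = 9/(k**4 + 14*k**3 + 71*k**2 + 154*k + 120). ✓
Σ_(k=0)^n t_k = s_(n+1) − s_(0) = ((n**3 + 12*n**2 + 47*n + 36)/(8*(n**3 + 12*n**2 + 47*n + 60))) − (0), i.e. (n**3 + 12*n**2 + 47*n + 36)/(8*(n**3 + 12*n**2 + 47*n + 60)).

S(n) = \frac{n^{3} + 12 n^{2} + 47 n + 36}{8 \left(n^{3} + 12 n^{2} + 47 n + 60\right)}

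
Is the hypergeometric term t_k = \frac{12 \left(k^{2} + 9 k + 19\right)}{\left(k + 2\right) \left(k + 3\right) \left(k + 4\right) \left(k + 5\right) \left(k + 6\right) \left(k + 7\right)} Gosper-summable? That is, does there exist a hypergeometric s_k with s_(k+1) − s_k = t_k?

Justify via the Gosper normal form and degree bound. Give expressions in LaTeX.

Yes. s_k = \frac{k \left(k^{2} + 12 k + 44\right)}{12 \left(k^{3} + 12 k^{2} + 44 k + 48\right)}.

t_(k+1)/t_k = (k + 2)*(9*k + (k + 1)**2 + 28)/((k + 8)*(k**2 + 9*k + 19)).
Normal form (A,B,C) = (k + 2, k + 8, k**2 + 9*k + 19).
f must satisfy (k + 2)·f(k+1) − (k + 7)·f(k) = k**2 + 9*k + 19.
d = 5 from the (1,1,2) case.
Solving with deg f ≤ 5: f(k) = k*(k + 3)*(k + 5)*(k**2 + 12*k + 44)/144.
Get s_k = R·t_k = k*(k**2 + 12*k + 44)/(12*(k**3 + 12*k**2 + 44*k + 48)) with R(k) = B(k−1)f(k)/C(k) = k*(k + 3)*(k + 5)*(k + 7)*(k**2 + 12*k + 44)/(144*(k**2 + 9*k + 19)).
Verify: 12*(k**2 + 9*k + 19)/(k**6 + 27*k**5 + 295*k**4 + 1665*k**3 + 5104*k**2 + 8028*k + 5040) matches t_k.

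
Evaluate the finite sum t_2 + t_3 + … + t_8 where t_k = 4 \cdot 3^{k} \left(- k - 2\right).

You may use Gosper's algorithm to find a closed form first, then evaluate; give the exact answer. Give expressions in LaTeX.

Σ = -373932

Ratio r(k) = 3*(k + 3)/(k + 2).
So A=3 and B=1, with C=k + 2.
Key eq: (3)·f(k+1) = (1)·f(k) + (k + 2).
Degrees (0,0,1) ⇒ d ≤ 1.
Match coefficients ⇒ f(k) = (2*k + 1)/4.
Get s_k = R·t_k = 3**k*(-2*k - 1) with R(k) = B(k−1)f(k)/C(k) = (2*k + 1)/(4*(k + 2)).
Check: Δs_k = 4*3**k*(-k - 2). ✓
Evaluate s at k=9 and k=2: -373977 and -45; difference -373932.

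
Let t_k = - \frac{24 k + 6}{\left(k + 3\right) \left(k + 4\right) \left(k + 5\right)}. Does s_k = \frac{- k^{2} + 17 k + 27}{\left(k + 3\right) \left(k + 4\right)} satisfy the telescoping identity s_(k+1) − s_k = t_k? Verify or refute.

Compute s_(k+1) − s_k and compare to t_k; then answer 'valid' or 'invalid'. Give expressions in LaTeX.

s_(k+1) = (17*k - (k + 1)**2 + 44)/((k + 4)*(k + 5))
s_(k+1) − s_k = 6*(-4*k - 1)/(k**3 + 12*k**2 + 47*k + 60)
(s_(k+1) − s_k) − t_k = 0

valid; difference matches t_k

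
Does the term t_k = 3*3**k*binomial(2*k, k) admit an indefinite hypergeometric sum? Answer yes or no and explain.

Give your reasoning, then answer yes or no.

Compute t_(k+1)/t_k: get 6*(2*k + 1)/(k + 1).
Factor: A=12*k + 6; B=k + 1; C=1.
Need (12*k + 6)·f(k+1) − (k)·f(k) = 1.
deg f ≤ -1 (via 1,1,0).
deg f ≤ -1 is impossible — no certificate.

No — key equation has no polynomial f.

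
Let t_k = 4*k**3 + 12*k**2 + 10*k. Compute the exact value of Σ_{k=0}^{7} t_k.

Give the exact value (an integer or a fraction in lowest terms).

t_(k+1)/t_k = (2*k**3 + 12*k**2 + 23*k + 13)/(k*(2*k**2 + 6*k + 5)).
Normal form (A,B,C) = (1, 1, k**3 + 3*k**2 + 5*k/2).
Solve (1)·f(k+1) − (1)·f(k) = k**3 + 3*k**2 + 5*k/2.
From deg A=0, deg B=0, deg C=3: d=4.
A polynomial solution: f(k) = k*(k - 1)*(k**2 + 3*k + 3)/4.
R(k) = B(k−1)·f(k)/C(k) = (k - 1)*(k**2 + 3*k + 3)/(2*(2*k**2 + 6*k + 5)); s_k = R·t_k = k*(k**3 + 2*k**2 - 3).
s_(k+1) − s_k = 2*k*(2*k**2 + 6*k + 5) = t_k.
Sum = s_(8) − s_(0); s_(8) = 5096, s_(0) = 0 ⇒ 5096.

Σ = 5096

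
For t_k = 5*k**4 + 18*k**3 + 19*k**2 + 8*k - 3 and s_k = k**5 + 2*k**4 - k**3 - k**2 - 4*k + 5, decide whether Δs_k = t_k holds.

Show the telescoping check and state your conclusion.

valid (s_(k+1) − s_k reduces to t_k)

s_(k+1) = k**5 + 7*k**4 + 17*k**3 + 18*k**2 + 4*k + 2
s_(k+1) − s_k = 5*k**4 + 18*k**3 + 19*k**2 + 8*k - 3
(s_(k+1) − s_k) − t_k = 0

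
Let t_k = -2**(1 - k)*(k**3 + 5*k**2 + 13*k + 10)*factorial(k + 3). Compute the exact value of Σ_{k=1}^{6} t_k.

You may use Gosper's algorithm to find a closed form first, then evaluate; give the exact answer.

Step 1: r(k) = (k**4 + 12*k**3 + 58*k**2 + 133*k + 116)/(2*(k**3 + 5*k**2 + 13*k + 10)).
So A=k/2 + 2 and B=1, with C=k**3 + 5*k**2 + 13*k + 10.
Set up (k/2 + 2)·f(k+1) − (1)·f(k) − (k**3 + 5*k**2 + 13*k + 10) = 0.
Degrees (1,0,3) ⇒ d ≤ 2.
A polynomial solution: f(k) = 2*(k**2 + k + 1).
Certificate R = B(k−1)f/C = 2*(k**2 + k + 1)/(k**3 + 5*k**2 + 13*k + 10) gives s_k = -2**(2 - k)*(k**2 + k + 1)*factorial(k + 3).
s_(k+1) − s_k = -2**(1 - k)*(k**3 + 5*k**2 + 13*k + 10)*factorial(k + 3) = t_k.
Evaluate s at k=7 and k=1: -6463800 and -144; difference -6463656.

Σ = -6463656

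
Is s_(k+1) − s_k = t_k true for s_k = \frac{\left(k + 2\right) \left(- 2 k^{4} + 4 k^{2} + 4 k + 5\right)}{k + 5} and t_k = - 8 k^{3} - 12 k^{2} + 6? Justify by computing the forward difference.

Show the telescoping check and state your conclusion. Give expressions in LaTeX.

s_(k+1) = (k + 3)*(4*k - 2*(k + 1)**4 + 4*(k + 1)**2 + 9)/(k + 6)
s_(k+1) − s_k = (-8*k**5 - 82*k**4 - 216*k**3 - 162*k**2 + 60*k + 105)/(k**2 + 11*k + 30)
(s_(k+1) − s_k) − t_k = 3*(6*k**4 + 52*k**3 + 64*k**2 - 2*k - 25)/(k**2 + 11*k + 30)

Invalid: residual \frac{3 \left(6 k^{4} + 52 k^{3} + 64 k^{2} - 2 k - 25\right)}{k^{2} + 11 k + 30} ≠ 0.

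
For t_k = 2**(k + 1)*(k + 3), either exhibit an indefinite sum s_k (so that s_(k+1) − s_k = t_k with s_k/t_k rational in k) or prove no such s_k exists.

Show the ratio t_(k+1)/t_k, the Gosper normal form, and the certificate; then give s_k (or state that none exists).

s_k = 2**(k + 1)*(k + 1)

r(k) = 2*(k + 4)/(k + 3) after simplifying.
Normal form (A,B,C) = (2, 1, k + 3).
Solve (2)·f(k+1) − (1)·f(k) = k + 3.
Degrees (0,0,1) ⇒ d ≤ 1.
A polynomial solution: f(k) = k + 1.
Then R = B(k−1)f/C = (k + 1)/(k + 3), so s_k = R(k)·t_k = 2**(k + 1)*(k + 1).
Check: Δs_k = 2**(k + 1)*(k + 3). ✓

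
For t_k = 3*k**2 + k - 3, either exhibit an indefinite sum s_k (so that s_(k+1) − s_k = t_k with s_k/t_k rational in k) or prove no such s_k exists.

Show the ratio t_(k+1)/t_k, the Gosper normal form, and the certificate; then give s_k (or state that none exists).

s_k = k*(k**2 - k - 3)

The ratio is (k + 3*(k + 1)**2 - 2)/(3*k**2 + k - 3).
So A=1 and B=1, with C=k**2 + k/3 - 1.
Set up (1)·f(k+1) − (1)·f(k) − (k**2 + k/3 - 1) = 0.
Degrees (0,0,2) ⇒ d ≤ 3.
A polynomial solution: f(k) = k*(k**2 - k - 3)/3.
R(k) = B(k−1)·f(k)/C(k) = k*(k**2 - k - 3)/(3*k**2 + k - 3); s_k = R·t_k = k*(k**2 - k - 3).
Verify: 3*k**2 + k - 3 matches t_k.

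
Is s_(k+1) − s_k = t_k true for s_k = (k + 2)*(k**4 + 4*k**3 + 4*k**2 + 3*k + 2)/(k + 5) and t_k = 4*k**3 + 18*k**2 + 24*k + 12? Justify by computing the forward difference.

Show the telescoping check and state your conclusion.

Invalid: residual 3*(-3*k**4 - 34*k**3 - 110*k**2 - 129*k - 58)/(k**2 + 11*k + 30) ≠ 0.

s_(k+1) = (k**5 + 11*k**4 + 46*k**3 + 93*k**2 + 95*k + 42)/(k + 6)
s_(k+1) − s_k = (4*k**5 + 53*k**4 + 240*k**3 + 486*k**2 + 465*k + 186)/(k**2 + 11*k + 30)
(s_(k+1) − s_k) − t_k = 3*(-3*k**4 - 34*k**3 - 110*k**2 - 129*k - 58)/(k**2 + 11*k + 30)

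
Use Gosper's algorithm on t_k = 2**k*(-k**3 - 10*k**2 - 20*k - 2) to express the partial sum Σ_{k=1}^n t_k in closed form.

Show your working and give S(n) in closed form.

Step 1: r(k) = 2*(k**3 + 13*k**2 + 43*k + 33)/(k**3 + 10*k**2 + 20*k + 2).
Gosper form: A/B · C(k+1)/C(k) with A=2, B=1, C=k**3 + 10*k**2 + 20*k + 2.
Need (2)·f(k+1) − (1)·f(k) = k**3 + 10*k**2 + 20*k + 2.
Degrees (0,0,3) ⇒ d ≤ 3.
Coefficient equations give f(k) = k**3 + 4*k**2 - 2*k - 4.
R(k) = B(k−1)·f(k)/C(k) = (k**3 + 4*k**2 - 2*k - 4)/(k**3 + 10*k**2 + 20*k + 2); s_k = R·t_k = 2**k*(-k**3 - 4*k**2 + 2*k + 4).
Check: Δs_k = 2**k*(-k**3 - 10*k**2 - 20*k - 2). ✓
s_(n+1) = 2**(n + 1)*(-n**3 - 7*n**2 - 9*n + 1) and s_(1) = 2, so S(n) = -2*2**n*n**3 - 14*2**n*n**2 - 18*2**n*n + 2*2**n - 2.

S(n) = -2*2**n*n**3 - 14*2**n*n**2 - 18*2**n*n + 2*2**n - 2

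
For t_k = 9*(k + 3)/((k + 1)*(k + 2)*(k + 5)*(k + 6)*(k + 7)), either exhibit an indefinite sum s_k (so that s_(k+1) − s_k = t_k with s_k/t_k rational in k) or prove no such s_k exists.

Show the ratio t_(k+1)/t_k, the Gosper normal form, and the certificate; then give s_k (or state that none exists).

s_k = k*(k**2 + 12*k + 41)/(10*(k**3 + 12*k**2 + 41*k + 30))

The ratio is (k + 1)*(k + 4)*(k + 5)/((k + 3)**2*(k + 8)).
Normal form (A,B,C) = (k + 1, k + 8, k**3 + 10*k**2 + 33*k + 36).
Key eq: (k + 1)·f(k+1) = (k + 7)·f(k) + (k**3 + 10*k**2 + 33*k + 36).
Degrees (1,1,3) ⇒ d ≤ 6.
Coefficient equations give f(k) = k*(k + 2)*(k + 3)*(k + 4)*(k**2 + 12*k + 41)/90.
Certificate R = B(k−1)f/C = k*(k + 2)*(k + 7)*(k**2 + 12*k + 41)/(90*(k + 3)) gives s_k = k*(k**2 + 12*k + 41)/(10*(k**3 + 12*k**2 + 41*k + 30)).
Δs = 9*(k + 3)/(k**5 + 21*k**4 + 163*k**3 + 567*k**2 + 844*k + 420), as required.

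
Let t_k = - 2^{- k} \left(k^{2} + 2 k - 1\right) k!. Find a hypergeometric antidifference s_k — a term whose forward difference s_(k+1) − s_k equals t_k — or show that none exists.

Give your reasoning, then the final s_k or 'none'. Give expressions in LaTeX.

s_k = - 2^{1 - k} \left(k + 2\right) k!

t_(k+1)/t_k = (k + 1)*(2*k + (k + 1)**2 + 1)/(2*(k**2 + 2*k - 1)).
A = k/2 + 1/2, B = 1, C = k**2 + 2*k - 1.
Need (k/2 + 1/2)·f(k+1) − (1)·f(k) = k**2 + 2*k - 1.
Bound: deg f ≤ 1.
Match coefficients ⇒ f(k) = 2*(k + 2).
Certificate R = B(k−1)f/C = 2*(k + 2)/(k**2 + 2*k - 1) gives s_k = -2**(1 - k)*(k + 2)*factorial(k).
Check: Δs_k = -(k**2 + 2*k - 1)*factorial(k)/2**k. ✓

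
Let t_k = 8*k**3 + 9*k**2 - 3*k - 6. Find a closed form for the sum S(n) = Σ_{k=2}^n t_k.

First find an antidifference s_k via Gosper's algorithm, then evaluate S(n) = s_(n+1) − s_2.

S(n) = 2*n**4 + 7*n**3 + 5*n**2 - 6*n - 8

Step 1: r(k) = (8*k**3 + 33*k**2 + 39*k + 8)/(8*k**3 + 9*k**2 - 3*k - 6).
A = 1, B = 1, C = k**3 + 9*k**2/8 - 3*k/8 - 3/4.
f must satisfy (1)·f(k+1) − (1)·f(k) = k**3 + 9*k**2/8 - 3*k/8 - 3/4.
deg f ≤ 4 (via 0,0,3).
Solving with deg f ≤ 4: f(k) = k*(2*k**3 - k**2 - 4*k - 3)/8.
Get s_k = R·t_k = k*(2*k**3 - k**2 - 4*k - 3) with R(k) = B(k−1)f(k)/C(k) = k*(2*k**3 - k**2 - 4*k - 3)/(8*k**3 + 9*k**2 - 3*k - 6).
Check: Δs_k = 8*k**3 + 9*k**2 - 3*k - 6. ✓
Σ_(k=2)^n t_k = s_(n+1) − s_(2) = (2*n**4 + 7*n**3 + 5*n**2 - 6*n - 6) − (2), i.e. 2*n**4 + 7*n**3 + 5*n**2 - 6*n - 8.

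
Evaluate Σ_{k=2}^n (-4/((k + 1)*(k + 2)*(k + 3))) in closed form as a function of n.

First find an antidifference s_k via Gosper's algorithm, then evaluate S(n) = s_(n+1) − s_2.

Ratio r(k) = (k + 1)/(k + 4).
Take A(k)=k + 1, B(k)=k + 4, C(k)=1.
Solve (k + 1)·f(k+1) − (k + 3)·f(k) = 1.
From deg A=1, deg B=1, deg C=0: d=2.
A polynomial solution: f(k) = k*(k + 3)/4.
R(k) = B(k−1)·f(k)/C(k) = k*(k + 3)**2/4; s_k = R·t_k = k*(-k - 3)/((k + 1)*(k + 2)).
Δs = -4/(k**3 + 6*k**2 + 11*k + 6), as required.
Evaluate: s_(n+1) = (-n**2 - 5*n - 4)/(n**2 + 5*n + 6); subtract s_(2) = -5/6 ⇒ S(n) = (-n**2 - 5*n + 6)/(6*(n**2 + 5*n + 6)).

S(n) = (-n**2 - 5*n + 6)/(6*(n**2 + 5*n + 6))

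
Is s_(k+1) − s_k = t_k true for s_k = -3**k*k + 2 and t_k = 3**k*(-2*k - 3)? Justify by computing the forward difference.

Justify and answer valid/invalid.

valid; difference matches t_k

s_(k+1) = -3*3**k*(k + 1) + 2
s_(k+1) − s_k = 3**k*(-2*k - 3)
(s_(k+1) − s_k) − t_k = 0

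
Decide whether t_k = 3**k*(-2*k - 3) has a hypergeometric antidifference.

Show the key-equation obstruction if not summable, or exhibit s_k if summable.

Yes. s_k = -3**k*k.

r(k) = 3*(2*k + 5)/(2*k + 3) after simplifying.
Factor: A=3; B=1; C=k + 3/2.
f must satisfy (3)·f(k+1) − (1)·f(k) = k + 3/2.
Bound: deg f ≤ 1.
Match coefficients ⇒ f(k) = k/2.
Certificate R = B(k−1)f/C = k/(2*k + 3) gives s_k = -3**k*k.
Check: Δs_k = 3**k*(-2*k - 3). ✓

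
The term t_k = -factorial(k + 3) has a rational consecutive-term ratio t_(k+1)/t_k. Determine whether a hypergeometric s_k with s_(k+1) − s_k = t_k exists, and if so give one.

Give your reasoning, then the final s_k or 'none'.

none (Gosper's algorithm certifies no s_k)

t_(k+1)/t_k = k + 4.
So A=k + 4 and B=1, with C=1.
Key eq: (k + 4)·f(k+1) = (1)·f(k) + (1).
Bound: deg f ≤ -1.
deg f ≤ -1 is impossible — no certificate.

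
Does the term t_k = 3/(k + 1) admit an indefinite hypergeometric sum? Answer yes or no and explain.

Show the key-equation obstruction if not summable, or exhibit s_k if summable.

No — the linear system for f has no solution.

The ratio is (k + 1)/(k + 2).
Normal form (A,B,C) = (k + 1, k + 2, 1).
Solve (k + 1)·f(k+1) − (k + 1)·f(k) = 1.
From deg A=1, deg B=1, deg C=0: d=0.
f = c0 ⇒ A·f(k+1) − B(k−1)·f(k) − C = -1. The system {-1 = 0} is inconsistent; no antidifference.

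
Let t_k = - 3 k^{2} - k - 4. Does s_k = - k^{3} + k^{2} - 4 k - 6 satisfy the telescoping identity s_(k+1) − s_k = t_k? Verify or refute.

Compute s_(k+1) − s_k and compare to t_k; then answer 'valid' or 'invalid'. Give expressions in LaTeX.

valid (s_(k+1) − s_k reduces to t_k)

s_(k+1) = -4*k - (k + 1)**3 + (k + 1)**2 - 10
s_(k+1) − s_k = -3*k**2 - k - 4
(s_(k+1) − s_k) − t_k = 0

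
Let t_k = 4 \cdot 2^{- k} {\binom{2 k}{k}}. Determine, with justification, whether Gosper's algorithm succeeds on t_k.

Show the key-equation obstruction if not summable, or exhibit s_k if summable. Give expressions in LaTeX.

No. Not Gosper-summable.

Step 1: r(k) = (2*k + 1)/(k + 1).
So A=2*k + 1 and B=k + 1, with C=1.
Key eq: (2*k + 1)·f(k+1) = (k)·f(k) + (1).
Degrees (1,1,0) ⇒ d ≤ -1.
Bound -1 < 0, so the key equation has no polynomial solution.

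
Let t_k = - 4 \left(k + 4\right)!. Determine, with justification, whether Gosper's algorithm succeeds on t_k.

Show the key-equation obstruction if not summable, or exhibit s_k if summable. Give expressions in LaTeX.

No — key equation has no polynomial f.

Step 1: r(k) = k + 5.
Gosper form: A/B · C(k+1)/C(k) with A=k + 5, B=1, C=1.
Key eq: (k + 5)·f(k+1) = (1)·f(k) + (1).
From deg A=1, deg B=0, deg C=0: d=-1.
deg f ≤ -1 is impossible — no certificate.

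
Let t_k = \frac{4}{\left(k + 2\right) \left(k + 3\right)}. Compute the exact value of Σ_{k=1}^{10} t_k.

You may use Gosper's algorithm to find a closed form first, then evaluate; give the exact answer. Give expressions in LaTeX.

t_(k+1)/t_k = (k + 2)/(k + 4).
Gosper form: A/B · C(k+1)/C(k) with A=k + 2, B=k + 4, C=1.
Solve (k + 2)·f(k+1) − (k + 3)·f(k) = 1.
From deg A=1, deg B=1, deg C=0: d=1.
Match coefficients ⇒ f(k) = k/2.
Then R = B(k−1)f/C = k*(k + 3)/2, so s_k = R(k)·t_k = 2*k/(k + 2).
s_(k+1) − s_k = 4/(k**2 + 5*k + 6) = t_k.
Telescoping: Σ = s_(11) − s_(1) = 22/13 − (2/3) = 40/39.

Σ = 40/39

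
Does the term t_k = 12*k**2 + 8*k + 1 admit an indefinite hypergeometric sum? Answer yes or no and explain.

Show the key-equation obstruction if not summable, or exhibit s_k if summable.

Compute t_(k+1)/t_k: get (12*k**2 + 32*k + 21)/(12*k**2 + 8*k + 1).
Gosper form: A/B · C(k+1)/C(k) with A=1, B=1, C=k**2 + 2*k/3 + 1/12.
f must satisfy (1)·f(k+1) − (1)·f(k) = k**2 + 2*k/3 + 1/12.
Bound: deg f ≤ 3.
Solve for f: f(k) = k*(4*k**2 - 2*k - 1)/12 (degree 3 ≤ 3).
So s_k = (B(k−1)f/C)·t_k = (k*(4*k**2 - 2*k - 1)/((2*k + 1)*(6*k + 1)))·t_k = k*(4*k**2 - 2*k - 1).
s_(k+1) − s_k = 12*k**2 + 8*k + 1 = t_k.

Yes. s_k = k*(4*k**2 - 2*k - 1).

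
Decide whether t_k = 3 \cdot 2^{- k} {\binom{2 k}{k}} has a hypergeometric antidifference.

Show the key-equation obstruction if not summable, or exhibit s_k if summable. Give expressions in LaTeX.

No. Not Gosper-summable.

t_(k+1)/t_k = (2*k + 1)/(k + 1).
Factor: A=2*k + 1; B=k + 1; C=1.
Set up (2*k + 1)·f(k+1) − (k)·f(k) − (1) = 0.
Bound: deg f ≤ -1.
Bound -1 < 0, so the key equation has no polynomial solution.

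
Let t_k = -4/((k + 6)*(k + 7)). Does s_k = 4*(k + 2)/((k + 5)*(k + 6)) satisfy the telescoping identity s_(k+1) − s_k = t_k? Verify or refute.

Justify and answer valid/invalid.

Invalid: residual 24/(k**3 + 18*k**2 + 107*k + 210) ≠ 0.

s_(k+1) = 4*(k + 3)/((k + 6)*(k + 7))
s_(k+1) − s_k = 4*(1 - k)/(k**3 + 18*k**2 + 107*k + 210)
(s_(k+1) − s_k) − t_k = 24/(k**3 + 18*k**2 + 107*k + 210)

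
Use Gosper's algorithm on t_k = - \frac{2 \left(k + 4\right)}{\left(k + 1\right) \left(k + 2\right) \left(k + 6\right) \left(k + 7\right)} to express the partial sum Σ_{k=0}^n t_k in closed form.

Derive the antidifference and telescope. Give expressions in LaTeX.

Ratio r(k) = (k + 1)*(k + 5)*(k + 6)/((k + 3)*(k + 4)*(k + 8)).
So A=k + 1 and B=k + 8, with C=k**4 + 16*k**3 + 95*k**2 + 248*k + 240.
Solve (k + 1)·f(k+1) − (k + 7)·f(k) = k**4 + 16*k**3 + 95*k**2 + 248*k + 240.
d = 6 from the (1,1,4) case.
Match coefficients ⇒ f(k) = k*(k + 2)*(k + 3)*(k + 4)*(k + 5)*(k + 7)/12.
Get s_k = R·t_k = k*(-k - 7)/(6*(k**2 + 7*k + 6)) with R(k) = B(k−1)f(k)/C(k) = k*(k + 2)*(k + 7)**2/(12*(k + 4)).
Δs = 2*(-k - 4)/(k**4 + 16*k**3 + 83*k**2 + 152*k + 84), as required.
Σ_(k=0)^n t_k = s_(n+1) − s_(0) = ((-n**2 - 9*n - 8)/(6*(n**2 + 9*n + 14))) − (0), i.e. (-n**2 - 9*n - 8)/(6*(n**2 + 9*n + 14)).

S(n) = \frac{- n^{2} - 9 n - 8}{6 \left(n^{2} + 9 n + 14\right)}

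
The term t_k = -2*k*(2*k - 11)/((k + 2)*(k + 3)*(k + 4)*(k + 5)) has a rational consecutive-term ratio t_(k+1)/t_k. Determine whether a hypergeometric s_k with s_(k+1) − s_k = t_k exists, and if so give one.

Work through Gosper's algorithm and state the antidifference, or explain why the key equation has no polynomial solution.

Ratio r(k) = (k + 1)*(k + 2)*(2*k - 9)/(k*(k + 6)*(2*k - 11)).
Factor: A=k + 2; B=k + 6; C=k**2 - 11*k/2.
Key eq: (k + 2)·f(k+1) = (k + 5)·f(k) + (k**2 - 11*k/2).
From deg A=1, deg B=1, deg C=2: d=3.
Solving with deg f ≤ 3: f(k) = k*(k - 38)*(k - 1)/48.
Certificate R = B(k−1)f/C = (k - 38)*(k - 1)*(k + 5)/(24*(2*k - 11)) gives s_k = -k*(k**2 - 39*k + 38)/(12*(k + 2)*(k + 3)*(k + 4)).
Check: Δs_k = 2*k*(11 - 2*k)/(k**4 + 14*k**3 + 71*k**2 + 154*k + 120). ✓

s_k = -k*(k**2 - 39*k + 38)/(12*(k + 2)*(k + 3)*(k + 4))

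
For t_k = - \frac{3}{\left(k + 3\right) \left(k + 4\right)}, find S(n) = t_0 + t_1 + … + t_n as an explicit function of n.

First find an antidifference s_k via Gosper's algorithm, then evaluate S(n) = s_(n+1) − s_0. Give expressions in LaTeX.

S(n) = \frac{- n - 1}{n + 4}

The ratio is (k + 3)/(k + 5).
So A=k + 3 and B=k + 5, with C=1.
Solve (k + 3)·f(k+1) − (k + 4)·f(k) = 1.
From deg A=1, deg B=1, deg C=0: d=1.
Solve for f: f(k) = k/3 (degree 1 ≤ 1).
R(k) = B(k−1)·f(k)/C(k) = k*(k + 4)/3; s_k = R·t_k = -k/(k + 3).
Check: Δs_k = -3/(k**2 + 7*k + 12). ✓
Telescope: S(n) = s_(n+1) − s_(0) = (-n - 1)/(n + 4) − (0) = (-n - 1)/(n + 4).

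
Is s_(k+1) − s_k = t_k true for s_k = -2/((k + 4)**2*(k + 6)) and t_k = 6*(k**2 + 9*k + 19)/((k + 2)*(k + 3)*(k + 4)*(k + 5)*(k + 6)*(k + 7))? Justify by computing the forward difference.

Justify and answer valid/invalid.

Invalid: residual 4*(-4*k**3 - 54*k**2 - 236*k - 333)/(k**8 + 36*k**7 + 558*k**6 + 4860*k**5 + 25989*k**4 + 87264*k**3 + 179372*k**2 + 205920*k + 100800) ≠ 0.

s_(k+1) = -2/((k + 5)**2*(k + 7))
s_(k+1) − s_k = -2/((k + 5)**2*(k + 7)) + 2/((k + 4)**2*(k + 6))
(s_(k+1) − s_k) − t_k = 4*(-4*k**3 - 54*k**2 - 236*k - 333)/(k**8 + 36*k**7 + 558*k**6 + 4860*k**5 + 25989*k**4 + 87264*k**3 + 179372*k**2 + 205920*k + 100800)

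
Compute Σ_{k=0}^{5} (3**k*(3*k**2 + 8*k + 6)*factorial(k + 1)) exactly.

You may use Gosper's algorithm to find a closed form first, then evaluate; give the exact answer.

Σ = 22044960

Compute t_(k+1)/t_k: get 3*(3*k**3 + 20*k**2 + 45*k + 34)/(3*k**2 + 8*k + 6).
Take A(k)=3*k + 6, B(k)=1, C(k)=k**2 + 8*k/3 + 2.
f must satisfy (3*k + 6)·f(k+1) − (1)·f(k) = k**2 + 8*k/3 + 2.
d = 1 from the (1,0,2) case.
Solve for f: f(k) = k/3 (degree 1 ≤ 1).
R(k) = B(k−1)·f(k)/C(k) = k/(3*k**2 + 8*k + 6); s_k = R·t_k = 3**k*k*factorial(k + 1).
Verify: 3**k*(3*k**2 + 8*k + 6)*factorial(k + 1) matches t_k.
Σ_(k=0)^(5) t_k = s_(6) − s_(0) = 22044960 − (0) = 22044960.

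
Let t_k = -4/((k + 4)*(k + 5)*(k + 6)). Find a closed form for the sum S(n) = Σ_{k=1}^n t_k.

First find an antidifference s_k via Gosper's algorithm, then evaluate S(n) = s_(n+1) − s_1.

S(n) = n*(-n - 11)/(15*(n**2 + 11*n + 30))

Compute t_(k+1)/t_k: get (k + 4)/(k + 7).
Factor: A=k + 4; B=k + 7; C=1.
Key eq: (k + 4)·f(k+1) = (k + 6)·f(k) + (1).
Degrees (1,1,0) ⇒ d ≤ 2.
Solve for f: f(k) = k*(k + 9)/40 (degree 2 ≤ 2).
Certificate R = B(k−1)f/C = k*(k + 6)*(k + 9)/40 gives s_k = k*(-k - 9)/(10*(k + 4)*(k + 5)).
s_(k+1) − s_k = -4/(k**3 + 15*k**2 + 74*k + 120) = t_k.
s_(n+1) = (-n**2 - 11*n - 10)/(10*(n**2 + 11*n + 30)) and s_(1) = -1/30, so S(n) = n*(-n - 11)/(15*(n**2 + 11*n + 30)).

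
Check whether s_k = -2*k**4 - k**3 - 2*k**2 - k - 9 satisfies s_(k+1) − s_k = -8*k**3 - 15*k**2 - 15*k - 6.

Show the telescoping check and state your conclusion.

s_(k+1) = -2*k**4 - 9*k**3 - 17*k**2 - 16*k - 15
s_(k+1) − s_k = -8*k**3 - 15*k**2 - 15*k - 6
(s_(k+1) − s_k) − t_k = 0

Valid: the claim telescopes to t_k.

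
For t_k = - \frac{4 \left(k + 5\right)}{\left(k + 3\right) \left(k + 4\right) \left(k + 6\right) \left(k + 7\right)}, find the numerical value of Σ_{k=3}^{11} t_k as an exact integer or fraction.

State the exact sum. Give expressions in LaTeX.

Σ = -4/135

The ratio is (k + 3)*(k + 6)**2/((k + 5)**2*(k + 8)).
Take A(k)=k + 3, B(k)=k + 8, C(k)=k**2 + 10*k + 25.
f must satisfy (k + 3)·f(k+1) − (k + 7)·f(k) = k**2 + 10*k + 25.
Bound: deg f ≤ 4.
Solving with deg f ≤ 4: f(k) = k*(k + 4)*(k + 5)*(k + 9)/36.
Then R = B(k−1)f/C = k*(k + 4)*(k + 7)*(k + 9)/(36*(k + 5)), so s_k = R(k)·t_k = k*(-k - 9)/(9*(k**2 + 9*k + 18)).
s_(k+1) − s_k = 4*(-k - 5)/(k**4 + 20*k**3 + 145*k**2 + 450*k + 504) = t_k.
Σ_(k=3)^(11) t_k = s_(12) − s_(3) = -14/135 − (-2/27) = -4/135.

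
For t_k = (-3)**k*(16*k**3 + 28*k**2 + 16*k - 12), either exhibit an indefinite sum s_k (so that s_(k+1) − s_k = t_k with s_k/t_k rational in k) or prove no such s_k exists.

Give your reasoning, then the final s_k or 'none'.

Ratio r(k) = 3*(-4*k**3 - 19*k**2 - 30*k - 12)/(4*k**3 + 7*k**2 + 4*k - 3).
A = -3, B = 1, C = k**3 + 7*k**2/4 + k - 3/4.
f must satisfy (-3)·f(k+1) − (1)·f(k) = k**3 + 7*k**2/4 + k - 3/4.
d = 3 from the (0,0,3) case.
A polynomial solution: f(k) = -(4*k**3 - 2*k**2 - 2*k - 3)/16.
So s_k = (B(k−1)f/C)·t_k = (-(4*k**3 - 2*k**2 - 2*k - 3)/(4*(4*k**3 + 7*k**2 + 4*k - 3)))·t_k = (-3)**k*(-4*k**3 + 2*k**2 + 2*k + 3).
Δs = (-3)**k*(16*k**3 + 28*k**2 + 16*k - 12), as required.

s_k = (-3)**k*(-4*k**3 + 2*k**2 + 2*k + 3)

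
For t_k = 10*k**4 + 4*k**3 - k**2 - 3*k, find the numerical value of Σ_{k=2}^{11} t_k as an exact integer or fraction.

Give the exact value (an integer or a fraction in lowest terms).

Compute t_(k+1)/t_k: get (10*k**4 + 44*k**3 + 71*k**2 + 47*k + 10)/(k*(10*k**3 + 4*k**2 - k - 3)).
Gosper form: A/B · C(k+1)/C(k) with A=1, B=1, C=k**4 + 2*k**3/5 - k**2/10 - 3*k/10.
Solve (1)·f(k+1) − (1)·f(k) = k**4 + 2*k**3/5 - k**2/10 - 3*k/10.
deg f ≤ 5 (via 0,0,4).
Solving with deg f ≤ 5: f(k) = k*(k - 1)*(2*k**3 - 2*k**2 - k - 1)/10.
Certificate R = B(k−1)f/C = (k - 1)*(2*k**3 - 2*k**2 - k - 1)/((5*k - 3)*(2*k**2 + 2*k + 1)) gives s_k = 2*k**5 - 4*k**4 + k**3 + k.
Check: Δs_k = k*(10*k**3 + 4*k**2 - k - 3). ✓
Sum = s_(12) − s_(2); s_(12) = 416460, s_(2) = 10 ⇒ 416450.

Σ = 416450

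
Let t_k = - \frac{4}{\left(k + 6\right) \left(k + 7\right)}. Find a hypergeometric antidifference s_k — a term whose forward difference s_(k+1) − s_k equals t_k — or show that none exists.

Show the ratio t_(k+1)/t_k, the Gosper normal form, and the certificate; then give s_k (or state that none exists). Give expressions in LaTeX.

The ratio is (k + 6)/(k + 8).
Factor: A=k + 6; B=k + 8; C=1.
Key eq: (k + 6)·f(k+1) = (k + 7)·f(k) + (1).
Bound: deg f ≤ 1.
Solve for f: f(k) = k/6 (degree 1 ≤ 1).
So s_k = (B(k−1)f/C)·t_k = (k*(k + 7)/6)·t_k = -2*k/(3*k + 18).
Verify: -4/(k**2 + 13*k + 42) matches t_k.

s_k = - \frac{2 k}{3 k + 18}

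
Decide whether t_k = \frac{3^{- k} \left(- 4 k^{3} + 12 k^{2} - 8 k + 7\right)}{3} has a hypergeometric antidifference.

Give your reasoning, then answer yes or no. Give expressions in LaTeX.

Ratio r(k) = (4*k**3 - 4*k - 7)/(3*(4*k**3 - 12*k**2 + 8*k - 7)).
Factor: A=1/3; B=1; C=k**3 - 3*k**2 + 2*k - 7/4.
Set up (1/3)·f(k+1) − (1)·f(k) − (k**3 - 3*k**2 + 2*k - 7/4) = 0.
Degrees (0,0,3) ⇒ d ≤ 3.
Solving with deg f ≤ 3: f(k) = -3*(2*k**3 - 3*k**2 + 4*k - 2)/4.
Get s_k = R·t_k = (2*k**3 - 3*k**2 + 4*k - 2)/3**k with R(k) = B(k−1)f(k)/C(k) = -3*(2*k**3 - 3*k**2 + 4*k - 2)/(4*k**3 - 12*k**2 + 8*k - 7).
Verify: (-4*k**3 + 12*k**2 - 8*k + 7)/(3*3**k) matches t_k.

Yes. s_k = 3^{- k} \left(2 k^{3} - 3 k^{2} + 4 k - 2\right).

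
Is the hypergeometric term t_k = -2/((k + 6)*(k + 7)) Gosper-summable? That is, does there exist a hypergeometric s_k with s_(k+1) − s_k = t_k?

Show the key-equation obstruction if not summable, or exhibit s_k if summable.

Yes. s_k = -k/(3*k + 18).

The ratio is (k + 6)/(k + 8).
Take A(k)=k + 6, B(k)=k + 8, C(k)=1.
Set up (k + 6)·f(k+1) − (k + 7)·f(k) − (1) = 0.
Bound: deg f ≤ 1.
Match coefficients ⇒ f(k) = k/6.
Then R = B(k−1)f/C = k*(k + 7)/6, so s_k = R(k)·t_k = -k/(3*k + 18).
Δs = -2/(k**2 + 13*k + 42), as required.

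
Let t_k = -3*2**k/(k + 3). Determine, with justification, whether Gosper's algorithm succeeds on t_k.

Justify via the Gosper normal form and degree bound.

Step 1: r(k) = 2*(k + 3)/(k + 4).
So A=2*k + 6 and B=k + 4, with C=1.
f must satisfy (2*k + 6)·f(k+1) − (k + 3)·f(k) = 1.
d = -1 from the (1,1,0) case.
d = -1 < 0 ⇒ no nonzero polynomial f; not summable.

No — key equation has no polynomial f.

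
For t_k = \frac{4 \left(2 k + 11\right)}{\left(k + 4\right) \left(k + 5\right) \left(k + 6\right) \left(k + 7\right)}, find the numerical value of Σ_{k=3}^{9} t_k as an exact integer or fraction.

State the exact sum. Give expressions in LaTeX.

Ratio r(k) = (k + 4)*(2*k + 13)/((k + 8)*(2*k + 11)).
So A=k + 4 and B=k + 8, with C=k + 11/2.
Key eq: (k + 4)·f(k+1) = (k + 7)·f(k) + (k + 11/2).
Bound: deg f ≤ 3.
Coefficient equations give f(k) = k*(k + 5)*(k + 10)/48.
Certificate R = B(k−1)f/C = k*(k + 5)*(k + 7)*(k + 10)/(24*(2*k + 11)) gives s_k = k*(k + 10)/(6*(k**2 + 10*k + 24)).
s_(k+1) − s_k = 4*(2*k + 11)/(k**4 + 22*k**3 + 179*k**2 + 638*k + 840) = t_k.
Σ_(k=3)^(9) t_k = s_(10) − s_(3) = 25/168 − (13/126) = 23/504.

Σ = 23/504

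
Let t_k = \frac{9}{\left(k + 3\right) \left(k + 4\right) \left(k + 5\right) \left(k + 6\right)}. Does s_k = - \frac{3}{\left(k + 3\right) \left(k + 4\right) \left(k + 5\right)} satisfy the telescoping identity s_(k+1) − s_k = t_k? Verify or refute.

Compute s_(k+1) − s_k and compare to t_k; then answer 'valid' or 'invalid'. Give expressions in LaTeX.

Valid: the claim telescopes to t_k.

s_(k+1) = -3/((k + 4)*(k + 5)*(k + 6))
s_(k+1) − s_k = 9/((k + 3)*(k + 4)*(k + 5)*(k + 6))
(s_(k+1) − s_k) − t_k = 0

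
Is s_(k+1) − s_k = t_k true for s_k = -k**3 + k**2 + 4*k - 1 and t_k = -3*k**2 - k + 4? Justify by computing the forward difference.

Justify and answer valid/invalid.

s_(k+1) = -k**3 - 2*k**2 + 3*k + 3
s_(k+1) − s_k = -3*k**2 - k + 4
(s_(k+1) − s_k) − t_k = 0

valid (s_(k+1) − s_k reduces to t_k)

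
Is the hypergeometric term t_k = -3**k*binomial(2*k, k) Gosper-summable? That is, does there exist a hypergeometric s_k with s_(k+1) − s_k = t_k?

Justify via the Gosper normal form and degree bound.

t_(k+1)/t_k = 6*(2*k + 1)/(k + 1).
Gosper form: A/B · C(k+1)/C(k) with A=12*k + 6, B=k + 1, C=1.
Set up (12*k + 6)·f(k+1) − (k)·f(k) − (1) = 0.
Degrees (1,1,0) ⇒ d ≤ -1.
d = -1 < 0 ⇒ no nonzero polynomial f; not summable.

No. Not Gosper-summable.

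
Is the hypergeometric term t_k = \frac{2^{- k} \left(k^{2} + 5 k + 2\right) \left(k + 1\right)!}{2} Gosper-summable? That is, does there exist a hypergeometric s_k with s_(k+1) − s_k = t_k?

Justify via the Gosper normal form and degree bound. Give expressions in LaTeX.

Yes. s_k = 2^{- k} \left(k + 4\right) \left(k + 1\right)!.

r(k) = (k + 2)*(5*k + (k + 1)**2 + 7)/(2*(k**2 + 5*k + 2)) after simplifying.
Factor: A=k/2 + 1; B=1; C=k**2 + 5*k + 2.
Key eq: (k/2 + 1)·f(k+1) = (1)·f(k) + (k**2 + 5*k + 2).
Bound: deg f ≤ 1.
Match coefficients ⇒ f(k) = 2*(k + 4).
Certificate R = B(k−1)f/C = 2*(k + 4)/(k**2 + 5*k + 2) gives s_k = (k + 4)*factorial(k + 1)/2**k.
s_(k+1) − s_k = (k**2 + 5*k + 2)*factorial(k + 1)/(2*2**k) = t_k.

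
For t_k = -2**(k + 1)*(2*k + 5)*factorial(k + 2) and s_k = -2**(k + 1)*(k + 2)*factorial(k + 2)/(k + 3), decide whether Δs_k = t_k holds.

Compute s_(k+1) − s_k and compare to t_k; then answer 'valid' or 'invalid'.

Invalid: residual 2**(k + 1)*(k + 2)*(2*k + 7)*factorial(k + 2)/((k + 3)*(k + 4)) ≠ 0.

s_(k+1) = -2**(k + 2)*(k + 3)*factorial(k + 3)/(k + 4)
s_(k+1) − s_k = -2**(k + 1)*(2*k**3 + 17*k**2 + 48*k + 46)*factorial(k + 2)/((k + 3)*(k + 4))
(s_(k+1) − s_k) − t_k = 2**(k + 1)*(k + 2)*(2*k + 7)*factorial(k + 2)/((k + 3)*(k + 4))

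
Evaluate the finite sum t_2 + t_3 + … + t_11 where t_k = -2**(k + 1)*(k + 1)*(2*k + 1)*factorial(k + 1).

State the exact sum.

Σ = -561129298329552

r(k) = (k + 2)**2*(4*k + 6)/((k + 1)*(2*k + 1)) after simplifying.
Gosper form: A/B · C(k+1)/C(k) with A=2*k + 4, B=1, C=k**2 + 3*k/2 + 1/2.
Need (2*k + 4)·f(k+1) − (1)·f(k) = k**2 + 3*k/2 + 1/2.
d = 1 from the (1,0,2) case.
Match coefficients ⇒ f(k) = (k - 1)/2.
Certificate R = B(k−1)f/C = (k - 1)/((k + 1)*(2*k + 1)) gives s_k = -2**(k + 1)*(k - 1)*factorial(k + 1).
Δs = -2**(k + 1)*(k + 1)*(2*k + 1)*factorial(k + 1), as required.
Evaluate s at k=12 and k=2: -561129298329600 and -48; difference -561129298329552.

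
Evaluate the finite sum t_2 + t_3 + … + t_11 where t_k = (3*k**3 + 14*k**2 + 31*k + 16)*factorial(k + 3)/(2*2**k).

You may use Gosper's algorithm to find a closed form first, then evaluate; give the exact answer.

Σ = 144942422205

Step 1: r(k) = (3*k**4 + 35*k**3 + 160*k**2 + 336*k + 256)/(2*(3*k**3 + 14*k**2 + 31*k + 16)).
Take A(k)=k/2 + 2, B(k)=1, C(k)=k**3 + 14*k**2/3 + 31*k/3 + 16/3.
f must satisfy (k/2 + 2)·f(k+1) − (1)·f(k) = k**3 + 14*k**2/3 + 31*k/3 + 16/3.
Degrees (1,0,3) ⇒ d ≤ 2.
Solving with deg f ≤ 2: f(k) = 2*(3*k**2 + 2*k - 2)/3.
R(k) = B(k−1)·f(k)/C(k) = 2*(3*k**2 + 2*k - 2)/(3*k**3 + 14*k**2 + 31*k + 16); s_k = R·t_k = (3*k**2 + 2*k - 2)*factorial(k + 3)/2**k.
s_(k+1) − s_k = (3*k**3 + 14*k**2 + 31*k + 16)*factorial(k + 3)/(2*2**k) = t_k.
Telescoping: Σ = s_(12) − s_(2) = 144942422625 − (420) = 144942422205.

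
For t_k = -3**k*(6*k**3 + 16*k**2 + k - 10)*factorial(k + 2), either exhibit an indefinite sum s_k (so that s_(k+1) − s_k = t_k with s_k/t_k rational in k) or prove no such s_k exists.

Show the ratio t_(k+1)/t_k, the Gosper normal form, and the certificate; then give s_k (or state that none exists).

s_k = -3**k*(2*k**2 - 4*k + 1)*factorial(k + 2)

Ratio r(k) = 3*(6*k**4 + 52*k**3 + 153*k**2 + 166*k + 39)/(6*k**3 + 16*k**2 + k - 10).
So A=3*k + 9 and B=1, with C=k**3 + 8*k**2/3 + k/6 - 5/3.
Need (3*k + 9)·f(k+1) − (1)·f(k) = k**3 + 8*k**2/3 + k/6 - 5/3.
d = 2 from the (1,0,3) case.
Solving with deg f ≤ 2: f(k) = (2*k**2 - 4*k + 1)/6.
Get s_k = R·t_k = -3**k*(2*k**2 - 4*k + 1)*factorial(k + 2) with R(k) = B(k−1)f(k)/C(k) = (2*k**2 - 4*k + 1)/(6*k**3 + 16*k**2 + k - 10).
Δs = -3**k*(6*k**3 + 16*k**2 + k - 10)*factorial(k + 2), as required.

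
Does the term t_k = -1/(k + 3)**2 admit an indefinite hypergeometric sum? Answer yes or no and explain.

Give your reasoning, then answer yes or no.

r(k) = (k + 3)**2/(k + 4)**2 after simplifying.
A = k**2 + 6*k + 9, B = k**2 + 8*k + 16, C = 1.
f must satisfy (k**2 + 6*k + 9)·f(k+1) − (k**2 + 6*k + 9)·f(k) = 1.
d = 0 from the (2,2,0) case.
f = c0 ⇒ A·f(k+1) − B(k−1)·f(k) − C = -1. The system {-1 = 0} is inconsistent; no antidifference.

No. Not Gosper-summable.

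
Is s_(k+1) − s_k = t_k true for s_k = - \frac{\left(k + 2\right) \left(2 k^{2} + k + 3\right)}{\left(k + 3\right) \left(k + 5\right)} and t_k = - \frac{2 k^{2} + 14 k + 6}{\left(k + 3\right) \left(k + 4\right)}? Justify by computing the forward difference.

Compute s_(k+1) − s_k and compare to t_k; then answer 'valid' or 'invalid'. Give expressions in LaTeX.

Invalid: residual \frac{9 \left(5 k^{2} + 23 k + 6\right)}{k^{4} + 18 k^{3} + 119 k^{2} + 342 k + 360} ≠ 0.

s_(k+1) = -(k + 3)*(k + 2*(k + 1)**2 + 4)/((k + 4)*(k + 6))
s_(k+1) − s_k = (-2*k**4 - 36*k**3 - 175*k**2 - 279*k - 126)/(k**4 + 18*k**3 + 119*k**2 + 342*k + 360)
(s_(k+1) − s_k) − t_k = 9*(5*k**2 + 23*k + 6)/(k**4 + 18*k**3 + 119*k**2 + 342*k + 360)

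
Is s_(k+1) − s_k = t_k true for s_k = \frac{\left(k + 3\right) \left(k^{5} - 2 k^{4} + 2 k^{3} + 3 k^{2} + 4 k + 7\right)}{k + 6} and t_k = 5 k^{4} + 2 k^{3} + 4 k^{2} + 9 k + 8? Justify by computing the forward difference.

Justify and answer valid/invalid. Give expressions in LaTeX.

Invalid: residual \frac{3 \left(- 4 k^{5} - 34 k^{4} - 14 k^{3} - 30 k^{2} - 58 k - 41\right)}{k^{2} + 13 k + 42} ≠ 0.

s_(k+1) = (k**6 + 7*k**5 + 16*k**4 + 23*k**3 + 41*k**2 + 67*k + 60)/(k + 7)
s_(k+1) − s_k = (5*k**6 + 55*k**5 + 138*k**4 + 103*k**3 + 203*k**2 + 308*k + 213)/(k**2 + 13*k + 42)
(s_(k+1) − s_k) − t_k = 3*(-4*k**5 - 34*k**4 - 14*k**3 - 30*k**2 - 58*k - 41)/(k**2 + 13*k + 42)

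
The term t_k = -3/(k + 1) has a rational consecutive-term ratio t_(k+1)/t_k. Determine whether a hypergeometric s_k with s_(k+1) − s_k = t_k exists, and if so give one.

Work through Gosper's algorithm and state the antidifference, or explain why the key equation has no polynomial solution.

Compute t_(k+1)/t_k: get (k + 1)/(k + 2).
Take A(k)=k + 1, B(k)=k + 2, C(k)=1.
Need (k + 1)·f(k+1) − (k + 1)·f(k) = 1.
From deg A=1, deg B=1, deg C=0: d=0.
Generic f = c0 gives residual -1; -1 = 0 cannot hold, so t_k is not Gosper-summable.

not Gosper-summable; s_k does not exist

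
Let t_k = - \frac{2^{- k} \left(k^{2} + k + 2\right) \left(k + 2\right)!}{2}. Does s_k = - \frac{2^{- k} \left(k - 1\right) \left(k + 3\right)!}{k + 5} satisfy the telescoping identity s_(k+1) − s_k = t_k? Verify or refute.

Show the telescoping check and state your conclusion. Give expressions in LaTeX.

s_(k+1) = -k*factorial(k + 4)/(2*2**k*(k + 6))
s_(k+1) − s_k = -(k**3 + 7*k**2 + 10*k + 12)*factorial(k + 3)/(2*2**k*(k + 5)*(k + 6))
(s_(k+1) − s_k) − t_k = (k**3 + 6*k**2 + 5*k + 12)*factorial(k + 2)/(2**k*(k + 5)*(k + 6))

Invalid: residual \frac{2^{- k} \left(k^{3} + 6 k^{2} + 5 k + 12\right) \left(k + 2\right)!}{\left(k + 5\right) \left(k + 6\right)} ≠ 0.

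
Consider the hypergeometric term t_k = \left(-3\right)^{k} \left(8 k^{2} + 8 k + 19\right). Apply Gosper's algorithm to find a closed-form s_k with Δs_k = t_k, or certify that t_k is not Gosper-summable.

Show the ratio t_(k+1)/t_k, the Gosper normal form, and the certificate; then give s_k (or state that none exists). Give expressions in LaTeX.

s_k = \left(-3\right)^{k} \left(- 2 k^{2} + k - 4\right)

t_(k+1)/t_k = 3*(-8*k**2 - 24*k - 35)/(8*k**2 + 8*k + 19).
Factor: A=-3; B=1; C=k**2 + k + 19/8.
Need (-3)·f(k+1) − (1)·f(k) = k**2 + k + 19/8.
Bound: deg f ≤ 2.
A polynomial solution: f(k) = -(2*k**2 - k + 4)/8.
Certificate R = B(k−1)f/C = -(2*k**2 - k + 4)/(8*k**2 + 8*k + 19) gives s_k = (-3)**k*(-2*k**2 + k - 4).
Δs = (-3)**k*(8*k**2 + 8*k + 19), as required.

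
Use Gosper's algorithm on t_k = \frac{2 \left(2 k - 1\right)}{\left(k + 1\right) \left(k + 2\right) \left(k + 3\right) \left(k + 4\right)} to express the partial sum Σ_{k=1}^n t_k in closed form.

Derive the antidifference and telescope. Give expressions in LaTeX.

S(n) = \frac{n \left(n^{2} + 9 n + 2\right)}{12 \left(n^{3} + 9 n^{2} + 26 n + 24\right)}

r(k) = (k + 1)*(2*k + 1)/((k + 5)*(2*k - 1)) after simplifying.
Take A(k)=k + 1, B(k)=k + 5, C(k)=k - 1/2.
Set up (k + 1)·f(k+1) − (k + 4)·f(k) − (k - 1/2) = 0.
Bound: deg f ≤ 3.
Match coefficients ⇒ f(k) = -k/2.
Then R = B(k−1)f/C = -k*(k + 4)/(2*k - 1), so s_k = R(k)·t_k = -2*k/((k + 1)*(k + 2)*(k + 3)).
Check: Δs_k = 2*(2*k - 1)/(k**4 + 10*k**3 + 35*k**2 + 50*k + 24). ✓
s_(n+1) = 2*(-n - 1)/(n**3 + 9*n**2 + 26*n + 24) and s_(1) = -1/12, so S(n) = n*(n**2 + 9*n + 2)/(12*(n**3 + 9*n**2 + 26*n + 24)).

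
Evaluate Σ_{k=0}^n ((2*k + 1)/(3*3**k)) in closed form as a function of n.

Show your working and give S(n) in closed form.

The ratio is (2*k + 3)/(3*(2*k + 1)).
So A=1/3 and B=1, with C=k + 1/2.
Need (1/3)·f(k+1) − (1)·f(k) = k + 1/2.
d = 1 from the (0,0,1) case.
Match coefficients ⇒ f(k) = -3*(k + 1)/2.
Get s_k = R·t_k = (-k - 1)/3**k with R(k) = B(k−1)f(k)/C(k) = -3*(k + 1)/(2*k + 1).
Check: Δs_k = (2*k + 1)/(3*3**k). ✓
Telescope: S(n) = s_(n+1) − s_(0) = 3**(-n - 1)*(-n - 2) − (-1) = 3**(-n - 1)*(3**(n + 1) - n - 2).

S(n) = 3**(-n - 1)*(3**(n + 1) - n - 2)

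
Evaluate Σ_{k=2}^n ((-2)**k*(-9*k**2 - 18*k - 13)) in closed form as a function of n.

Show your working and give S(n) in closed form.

S(n) = -6*(-2)**n*n**2 - 16*(-2)**n*n - 12*(-2)**n - 68

t_(k+1)/t_k = 2*(-9*k**2 - 36*k - 40)/(9*k**2 + 18*k + 13).
A = -2, B = 1, C = k**2 + 2*k + 13/9.
Solve (-2)·f(k+1) − (1)·f(k) = k**2 + 2*k + 13/9.
Bound: deg f ≤ 2.
A polynomial solution: f(k) = -(3*k**2 + 2*k + 1)/9.
Then R = B(k−1)f/C = -(3*k**2 + 2*k + 1)/(9*k**2 + 18*k + 13), so s_k = R(k)·t_k = (-2)**k*(3*k**2 + 2*k + 1).
Check: Δs_k = (-2)**k*(-9*k**2 - 18*k - 13). ✓
s_(n+1) = (-2)**(n + 1)*(3*n**2 + 8*n + 6) and s_(2) = 68, so S(n) = -6*(-2)**n*n**2 - 16*(-2)**n*n - 12*(-2)**n - 68.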